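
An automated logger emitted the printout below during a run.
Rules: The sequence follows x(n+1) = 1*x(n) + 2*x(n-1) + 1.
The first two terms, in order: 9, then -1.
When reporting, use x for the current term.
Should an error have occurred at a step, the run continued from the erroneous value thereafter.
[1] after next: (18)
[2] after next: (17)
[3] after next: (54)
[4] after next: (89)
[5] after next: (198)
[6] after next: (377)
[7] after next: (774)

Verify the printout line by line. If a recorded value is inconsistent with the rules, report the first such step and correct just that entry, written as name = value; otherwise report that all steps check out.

no error

Step 1: x = 1*(-1) + (2)*(9) + (1) = 18 — same as recorded.
Step 2: x = 1*(18) + (2)*(-1) + (1) = 17 — agrees with the printout.
Step 3: x = 1*(17) + (2)*(18) + (1) = 54 — agrees with the printout.
Step 4: x = 1*(54) + (2)*(17) + (1) = 89 — verified.
Step 5: x = 1*(89) + (2)*(54) + (1) = 198 — no discrepancy.
Step 6: x = 1*(198) + (2)*(89) + (1) = 377 — matches.
Step 7: x = 1*(377) + (2)*(198) + (1) = 774 — checks out.
The whole run recomputes cleanly — no discrepancies.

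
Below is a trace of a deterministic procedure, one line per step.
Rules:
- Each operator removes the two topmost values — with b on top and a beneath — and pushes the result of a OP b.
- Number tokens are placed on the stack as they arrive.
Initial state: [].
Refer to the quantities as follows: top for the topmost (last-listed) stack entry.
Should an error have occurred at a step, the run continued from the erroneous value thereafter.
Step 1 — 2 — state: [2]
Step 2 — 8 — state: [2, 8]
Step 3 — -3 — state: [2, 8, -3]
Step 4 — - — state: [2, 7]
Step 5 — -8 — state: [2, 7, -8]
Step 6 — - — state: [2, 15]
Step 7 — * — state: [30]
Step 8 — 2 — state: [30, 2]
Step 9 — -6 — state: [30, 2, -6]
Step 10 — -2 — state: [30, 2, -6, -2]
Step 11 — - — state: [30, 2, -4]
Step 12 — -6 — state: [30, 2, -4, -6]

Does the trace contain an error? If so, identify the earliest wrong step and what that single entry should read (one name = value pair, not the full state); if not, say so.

step 1: push 2: top = 2 -> confirmed correct
step 2: push 8: top = 8 -> verified
step 3: push -3: top = -3 -> agrees with the trace
step 4: 8 - -3 = 11 -> a discrepancy with the trace
First incorrect step: 4; the correct value is top = 11.

step 4, top = 11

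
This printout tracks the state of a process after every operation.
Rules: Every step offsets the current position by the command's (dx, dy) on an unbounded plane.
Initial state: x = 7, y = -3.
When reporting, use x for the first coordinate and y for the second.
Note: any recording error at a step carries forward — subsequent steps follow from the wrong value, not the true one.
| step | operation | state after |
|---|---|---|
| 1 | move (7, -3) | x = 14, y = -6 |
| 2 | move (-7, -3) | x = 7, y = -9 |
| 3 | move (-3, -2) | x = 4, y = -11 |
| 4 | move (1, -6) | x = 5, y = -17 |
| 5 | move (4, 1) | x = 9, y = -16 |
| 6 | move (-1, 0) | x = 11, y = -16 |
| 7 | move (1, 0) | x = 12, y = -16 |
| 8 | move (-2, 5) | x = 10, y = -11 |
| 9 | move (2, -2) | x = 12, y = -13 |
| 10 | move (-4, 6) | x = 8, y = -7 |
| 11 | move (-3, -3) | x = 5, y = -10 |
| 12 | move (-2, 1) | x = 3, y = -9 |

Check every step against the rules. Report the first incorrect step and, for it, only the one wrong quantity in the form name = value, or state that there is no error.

step 6, x = 8

step 1: x = 7 + (7) = 14, y = -3 + (-3) = -6 -> confirmed correct
step 2: x = 14 + (-7) = 7, y = -6 + (-3) = -9 -> in agreement
step 3: x = 7 + (-3) = 4, y = -9 + (-2) = -11 -> consistent with the printout
step 4: x = 4 + (1) = 5, y = -11 + (-6) = -17 -> in agreement
step 5: x = 5 + (4) = 9, y = -17 + (1) = -16 -> verified
step 6: x = 9 + (-1) = 8, y = -16 + (0) = -16 -> first mismatch against the printout
Step 6 is the first one off; corrected, x = 8.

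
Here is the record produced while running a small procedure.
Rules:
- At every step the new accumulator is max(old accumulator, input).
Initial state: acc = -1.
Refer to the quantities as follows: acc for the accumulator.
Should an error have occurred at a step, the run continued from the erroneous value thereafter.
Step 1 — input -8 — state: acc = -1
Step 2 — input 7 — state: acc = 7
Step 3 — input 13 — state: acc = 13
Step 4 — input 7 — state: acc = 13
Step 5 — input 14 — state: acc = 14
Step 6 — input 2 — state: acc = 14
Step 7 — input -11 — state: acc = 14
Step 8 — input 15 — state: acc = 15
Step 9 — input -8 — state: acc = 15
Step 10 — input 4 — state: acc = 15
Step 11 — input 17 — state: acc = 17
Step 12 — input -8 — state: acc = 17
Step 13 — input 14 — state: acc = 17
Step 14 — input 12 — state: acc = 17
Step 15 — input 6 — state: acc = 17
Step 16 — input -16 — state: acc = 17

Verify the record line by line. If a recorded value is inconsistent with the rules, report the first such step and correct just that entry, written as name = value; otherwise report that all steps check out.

Recomputing the run from the initial state:
step 1: acc = -1
step 2: acc = 7
step 3: acc = 13
step 4: acc = 13
step 5: acc = 14
step 6: acc = 14
step 7: acc = 14
step 8: acc = 15
step 9: acc = 15
step 10: acc = 15
step 11: acc = 17
step 12: acc = 17
step 13: acc = 17
step 14: acc = 17
step 15: acc = 17
step 16: acc = 17
This matches the record at every step.

no error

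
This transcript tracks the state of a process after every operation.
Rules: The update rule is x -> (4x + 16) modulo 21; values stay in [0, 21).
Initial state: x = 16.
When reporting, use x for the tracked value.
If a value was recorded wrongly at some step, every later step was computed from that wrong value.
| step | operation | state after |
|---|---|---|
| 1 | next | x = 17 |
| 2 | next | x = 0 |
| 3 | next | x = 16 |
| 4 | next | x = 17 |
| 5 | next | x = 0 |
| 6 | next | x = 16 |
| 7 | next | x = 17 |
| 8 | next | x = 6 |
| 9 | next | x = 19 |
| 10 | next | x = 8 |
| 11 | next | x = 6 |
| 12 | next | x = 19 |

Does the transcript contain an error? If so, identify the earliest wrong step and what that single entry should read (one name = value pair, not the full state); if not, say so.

Step 1: x = (4*16 + 16) mod 21 = 17 — agrees with the transcript.
Step 2: x = (4*17 + 16) mod 21 = 0 — verified.
Step 3: x = (4*0 + 16) mod 21 = 16 — in agreement.
Step 4: x = (4*16 + 16) mod 21 = 17 — confirmed correct.
Step 5: x = (4*17 + 16) mod 21 = 0 — consistent with the transcript.
Step 6: x = (4*0 + 16) mod 21 = 16 — verified.
Step 7: x = (4*16 + 16) mod 21 = 17 — checks out.
Step 8: x = (4*17 + 16) mod 21 = 0 — the entry is off here.
Step 8 is the first one off; corrected, x = 0.

step 8, x = 0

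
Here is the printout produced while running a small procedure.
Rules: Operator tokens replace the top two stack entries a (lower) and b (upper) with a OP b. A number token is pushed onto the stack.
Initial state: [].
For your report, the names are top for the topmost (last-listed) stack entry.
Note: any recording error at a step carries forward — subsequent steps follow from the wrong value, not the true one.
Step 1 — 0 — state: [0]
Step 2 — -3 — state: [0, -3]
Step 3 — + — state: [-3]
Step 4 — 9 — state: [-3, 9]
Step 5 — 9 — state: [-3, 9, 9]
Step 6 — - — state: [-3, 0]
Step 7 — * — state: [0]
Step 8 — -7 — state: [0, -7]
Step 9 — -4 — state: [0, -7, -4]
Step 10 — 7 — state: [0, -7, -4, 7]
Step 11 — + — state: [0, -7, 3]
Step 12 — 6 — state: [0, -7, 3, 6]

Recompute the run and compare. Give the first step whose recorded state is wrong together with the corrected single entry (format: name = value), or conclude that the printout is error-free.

no error

Recomputing the run from the initial state:
step 1: [0]
step 2: [0, -3]
step 3: [-3]
step 4: [-3, 9]
step 5: [-3, 9, 9]
step 6: [-3, 0]
step 7: [0]
step 8: [0, -7]
step 9: [0, -7, -4]
step 10: [0, -7, -4, 7]
step 11: [0, -7, 3]
step 12: [0, -7, 3, 6]
This matches the printout at every step.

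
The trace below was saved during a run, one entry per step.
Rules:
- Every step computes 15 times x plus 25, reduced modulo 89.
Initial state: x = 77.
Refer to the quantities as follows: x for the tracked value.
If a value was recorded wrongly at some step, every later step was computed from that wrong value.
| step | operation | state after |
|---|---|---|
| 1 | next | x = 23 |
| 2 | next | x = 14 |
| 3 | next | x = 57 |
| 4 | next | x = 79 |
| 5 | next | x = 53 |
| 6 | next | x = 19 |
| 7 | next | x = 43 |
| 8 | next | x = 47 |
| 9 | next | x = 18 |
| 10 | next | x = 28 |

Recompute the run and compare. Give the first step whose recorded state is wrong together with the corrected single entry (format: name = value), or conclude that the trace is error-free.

Step 1: x = (15*77 + 25) mod 89 = 23 — agrees with the trace.
Step 2: x = (15*23 + 25) mod 89 = 14 — confirmed correct.
Step 3: x = (15*14 + 25) mod 89 = 57 — checks out.
Step 4: x = (15*57 + 25) mod 89 = 79 — checks out.
Step 5: x = (15*79 + 25) mod 89 = 53 — confirmed correct.
Step 6: x = (15*53 + 25) mod 89 = 19 — agrees with the trace.
Step 7: x = (15*19 + 25) mod 89 = 43 — consistent with the trace.
Step 8: x = (15*43 + 25) mod 89 = 47 — same as recorded.
Step 9: x = (15*47 + 25) mod 89 = 18 — agrees with the trace.
Step 10: x = (15*18 + 25) mod 89 = 28 — in agreement.
All entries verified; no error found.

no error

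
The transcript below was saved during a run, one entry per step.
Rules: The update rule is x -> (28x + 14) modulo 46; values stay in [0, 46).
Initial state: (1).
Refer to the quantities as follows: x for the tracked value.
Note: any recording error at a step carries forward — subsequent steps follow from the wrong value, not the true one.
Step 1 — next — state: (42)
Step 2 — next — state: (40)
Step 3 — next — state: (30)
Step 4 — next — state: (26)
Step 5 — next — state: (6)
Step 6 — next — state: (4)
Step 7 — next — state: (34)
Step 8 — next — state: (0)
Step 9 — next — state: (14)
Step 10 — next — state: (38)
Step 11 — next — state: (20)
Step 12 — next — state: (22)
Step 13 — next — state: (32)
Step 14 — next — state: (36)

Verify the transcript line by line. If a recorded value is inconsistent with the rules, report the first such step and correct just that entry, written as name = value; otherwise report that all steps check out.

step 6, x = 44

Step 1: x = (28*1 + 14) mod 46 = 42 — same as recorded.
Step 2: x = (28*42 + 14) mod 46 = 40 — no discrepancy.
Step 3: x = (28*40 + 14) mod 46 = 30 — verified.
Step 4: x = (28*30 + 14) mod 46 = 26 — exactly as logged.
Step 5: x = (28*26 + 14) mod 46 = 6 — in agreement.
Step 6: x = (28*6 + 14) mod 46 = 44 — a discrepancy with the transcript.
That makes step 6 the first incorrect line — x = 44 is what it should show.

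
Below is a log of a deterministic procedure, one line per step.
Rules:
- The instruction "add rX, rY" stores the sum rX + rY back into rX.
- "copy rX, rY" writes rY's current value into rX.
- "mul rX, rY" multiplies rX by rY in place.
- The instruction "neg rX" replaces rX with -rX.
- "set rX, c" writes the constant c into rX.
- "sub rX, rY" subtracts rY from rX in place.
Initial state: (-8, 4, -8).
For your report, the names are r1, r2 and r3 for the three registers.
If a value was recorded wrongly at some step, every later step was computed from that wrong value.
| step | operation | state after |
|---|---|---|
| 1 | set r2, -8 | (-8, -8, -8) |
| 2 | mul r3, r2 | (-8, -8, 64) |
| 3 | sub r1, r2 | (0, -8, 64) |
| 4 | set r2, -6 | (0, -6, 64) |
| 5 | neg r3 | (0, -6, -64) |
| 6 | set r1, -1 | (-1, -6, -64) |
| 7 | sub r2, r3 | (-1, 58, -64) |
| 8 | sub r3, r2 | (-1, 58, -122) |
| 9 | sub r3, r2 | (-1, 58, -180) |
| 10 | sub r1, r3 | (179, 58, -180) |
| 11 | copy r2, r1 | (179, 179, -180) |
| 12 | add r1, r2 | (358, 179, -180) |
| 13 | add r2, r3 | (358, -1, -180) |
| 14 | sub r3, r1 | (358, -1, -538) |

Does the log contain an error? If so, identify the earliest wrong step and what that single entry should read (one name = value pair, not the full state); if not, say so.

step 1: r2 = -8 -> consistent with the log
step 2: r3 = -8 * -8 = 64 -> consistent with the log
step 3: r1 = -8 - -8 = 0 -> exactly as logged
step 4: r2 = -6 -> no discrepancy
step 5: r3 = -(64) = -64 -> verified
step 6: r1 = -1 -> confirmed correct
step 7: r2 = -6 - -64 = 58 -> confirmed correct
step 8: r3 = -64 - 58 = -122 -> agrees with the log
step 9: r3 = -122 - 58 = -180 -> verified
step 10: r1 = -1 - -180 = 179 -> same as recorded
step 11: r2 = 179 -> matches
step 12: r1 = 179 + 179 = 358 -> confirmed correct
step 13: r2 = 179 + -180 = -1 -> confirmed correct
step 14: r3 = -180 - 358 = -538 -> matches
All steps check out; nothing to correct.

no error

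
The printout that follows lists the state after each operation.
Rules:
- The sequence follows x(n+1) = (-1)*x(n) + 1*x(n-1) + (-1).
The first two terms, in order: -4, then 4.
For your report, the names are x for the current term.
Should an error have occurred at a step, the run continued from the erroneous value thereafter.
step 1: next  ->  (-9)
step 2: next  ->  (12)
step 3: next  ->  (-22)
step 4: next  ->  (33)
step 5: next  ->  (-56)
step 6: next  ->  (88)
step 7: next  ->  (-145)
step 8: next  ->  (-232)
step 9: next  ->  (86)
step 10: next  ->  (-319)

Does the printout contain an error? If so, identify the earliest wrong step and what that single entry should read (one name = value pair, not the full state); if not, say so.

step 8, x = 232

Recomputing the run from the initial state:
step 1: x = -9
step 2: x = 12
step 3: x = -22
step 4: x = 33
step 5: x = -56
step 6: x = 88
step 7: x = -145
step 8: x = 232
step 9: x = -378
step 10: x = 609
The first disagreement with the printout is at step 8, where the value should be x = 232.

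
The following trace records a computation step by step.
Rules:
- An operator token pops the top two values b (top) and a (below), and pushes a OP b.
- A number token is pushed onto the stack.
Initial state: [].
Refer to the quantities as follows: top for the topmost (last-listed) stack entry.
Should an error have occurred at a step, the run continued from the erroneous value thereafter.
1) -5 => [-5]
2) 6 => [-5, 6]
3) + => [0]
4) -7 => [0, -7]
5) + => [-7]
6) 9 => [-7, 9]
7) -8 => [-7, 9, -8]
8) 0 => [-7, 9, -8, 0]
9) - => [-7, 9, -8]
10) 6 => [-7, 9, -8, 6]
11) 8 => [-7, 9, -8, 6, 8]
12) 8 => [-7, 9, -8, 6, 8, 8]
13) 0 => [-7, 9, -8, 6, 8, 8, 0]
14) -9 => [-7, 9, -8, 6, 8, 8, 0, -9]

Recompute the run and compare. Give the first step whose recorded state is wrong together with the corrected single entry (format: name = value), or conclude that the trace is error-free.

step 3, top = 1

1. push -5: top = -5 (matches)
2. push 6: top = 6 (same as recorded)
3. -5 + 6 = 1 (this is not what the trace shows)
First deviation found at step 3; the corrected entry is top = 1.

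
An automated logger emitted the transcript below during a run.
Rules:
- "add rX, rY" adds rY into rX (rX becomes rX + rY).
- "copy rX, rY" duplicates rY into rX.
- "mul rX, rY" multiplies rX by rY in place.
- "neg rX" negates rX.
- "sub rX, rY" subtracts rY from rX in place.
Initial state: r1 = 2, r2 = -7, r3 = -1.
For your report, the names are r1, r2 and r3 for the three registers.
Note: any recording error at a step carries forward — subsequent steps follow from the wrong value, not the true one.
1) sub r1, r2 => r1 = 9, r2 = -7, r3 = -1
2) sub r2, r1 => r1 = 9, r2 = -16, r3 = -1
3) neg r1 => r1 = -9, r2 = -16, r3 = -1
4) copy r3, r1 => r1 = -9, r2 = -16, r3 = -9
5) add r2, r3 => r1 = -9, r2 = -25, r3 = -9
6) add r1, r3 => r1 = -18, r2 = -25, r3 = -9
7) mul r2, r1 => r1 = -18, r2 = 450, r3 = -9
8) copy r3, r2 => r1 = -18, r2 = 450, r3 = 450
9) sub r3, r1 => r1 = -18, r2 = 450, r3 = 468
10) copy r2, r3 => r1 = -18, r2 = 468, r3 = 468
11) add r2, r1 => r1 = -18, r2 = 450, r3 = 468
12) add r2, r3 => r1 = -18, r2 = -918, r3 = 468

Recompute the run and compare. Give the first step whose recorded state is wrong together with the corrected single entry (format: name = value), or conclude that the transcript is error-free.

step 12, r2 = 918

step 1: r1 = 2 - -7 = 9 -> exactly as logged
step 2: r2 = -7 - 9 = -16 -> matches
step 3: r1 = -(9) = -9 -> in agreement
step 4: r3 = -9 -> same as recorded
step 5: r2 = -16 + -9 = -25 -> verified
step 6: r1 = -9 + -9 = -18 -> in agreement
step 7: r2 = -25 * -18 = 450 -> no discrepancy
step 8: r3 = 450 -> verified
step 9: r3 = 450 - -18 = 468 -> same as recorded
step 10: r2 = 468 -> consistent with the transcript
step 11: r2 = 468 + -18 = 450 -> checks out
step 12: r2 = 450 + 468 = 918 -> this is not what the transcript shows
First incorrect step: 12; the correct value is r2 = 918.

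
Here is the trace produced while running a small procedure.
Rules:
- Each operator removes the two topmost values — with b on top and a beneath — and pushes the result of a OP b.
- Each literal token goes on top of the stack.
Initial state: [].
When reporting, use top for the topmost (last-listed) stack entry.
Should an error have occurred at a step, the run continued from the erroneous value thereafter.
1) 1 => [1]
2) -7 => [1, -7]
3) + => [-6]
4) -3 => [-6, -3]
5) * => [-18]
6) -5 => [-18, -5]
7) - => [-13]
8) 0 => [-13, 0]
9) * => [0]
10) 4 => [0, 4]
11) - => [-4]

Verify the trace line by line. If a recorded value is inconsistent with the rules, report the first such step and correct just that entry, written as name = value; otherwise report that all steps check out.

Recomputing the run from the initial state:
step 1: [1]
step 2: [1, -7]
step 3: [-6]
step 4: [-6, -3]
step 5: [18]
step 6: [18, -5]
step 7: [23]
step 8: [23, 0]
step 9: [0]
step 10: [0, 4]
step 11: [-4]
The first disagreement with the trace is at step 5, where the value should be top = 18.

step 5, top = 18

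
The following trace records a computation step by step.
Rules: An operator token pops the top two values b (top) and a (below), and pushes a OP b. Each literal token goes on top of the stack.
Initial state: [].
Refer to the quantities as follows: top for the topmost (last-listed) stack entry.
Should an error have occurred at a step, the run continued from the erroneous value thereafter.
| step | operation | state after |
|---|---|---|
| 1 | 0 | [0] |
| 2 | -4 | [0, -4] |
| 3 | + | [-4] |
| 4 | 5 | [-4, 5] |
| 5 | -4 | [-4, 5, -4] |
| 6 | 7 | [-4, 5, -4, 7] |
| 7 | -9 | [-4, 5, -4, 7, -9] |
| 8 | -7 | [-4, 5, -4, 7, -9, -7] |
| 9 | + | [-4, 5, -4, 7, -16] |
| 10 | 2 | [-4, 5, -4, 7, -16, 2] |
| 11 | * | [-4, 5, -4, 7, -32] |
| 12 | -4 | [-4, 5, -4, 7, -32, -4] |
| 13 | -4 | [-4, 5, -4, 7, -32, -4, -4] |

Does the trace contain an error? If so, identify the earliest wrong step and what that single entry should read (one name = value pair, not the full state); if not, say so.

no error

Recomputing the run from the initial state:
step 1: [0]
step 2: [0, -4]
step 3: [-4]
step 4: [-4, 5]
step 5: [-4, 5, -4]
step 6: [-4, 5, -4, 7]
step 7: [-4, 5, -4, 7, -9]
step 8: [-4, 5, -4, 7, -9, -7]
step 9: [-4, 5, -4, 7, -16]
step 10: [-4, 5, -4, 7, -16, 2]
step 11: [-4, 5, -4, 7, -32]
step 12: [-4, 5, -4, 7, -32, -4]
step 13: [-4, 5, -4, 7, -32, -4, -4]
This matches the trace at every step.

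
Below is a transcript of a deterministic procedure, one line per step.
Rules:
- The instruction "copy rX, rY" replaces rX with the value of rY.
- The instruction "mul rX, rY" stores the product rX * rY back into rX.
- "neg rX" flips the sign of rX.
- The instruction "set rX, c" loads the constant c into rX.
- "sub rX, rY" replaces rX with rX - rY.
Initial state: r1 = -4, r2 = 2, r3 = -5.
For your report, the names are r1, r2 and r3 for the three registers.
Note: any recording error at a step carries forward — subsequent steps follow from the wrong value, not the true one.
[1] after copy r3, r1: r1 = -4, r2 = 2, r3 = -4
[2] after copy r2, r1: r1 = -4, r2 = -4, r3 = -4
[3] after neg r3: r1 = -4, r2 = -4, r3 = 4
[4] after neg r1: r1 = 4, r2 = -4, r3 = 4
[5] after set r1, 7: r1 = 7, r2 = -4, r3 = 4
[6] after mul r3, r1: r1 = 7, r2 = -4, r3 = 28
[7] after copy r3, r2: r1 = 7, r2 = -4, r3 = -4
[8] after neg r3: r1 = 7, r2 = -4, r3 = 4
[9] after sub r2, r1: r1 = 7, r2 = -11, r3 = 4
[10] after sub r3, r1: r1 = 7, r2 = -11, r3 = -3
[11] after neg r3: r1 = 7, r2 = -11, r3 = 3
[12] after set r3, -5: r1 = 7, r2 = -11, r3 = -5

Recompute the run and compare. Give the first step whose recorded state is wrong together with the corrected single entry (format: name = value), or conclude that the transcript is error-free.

Step 1: r3 = -4 — exactly as logged.
Step 2: r2 = -4 — agrees with the transcript.
Step 3: r3 = -(-4) = 4 — verified.
Step 4: r1 = -(-4) = 4 — agrees with the transcript.
Step 5: r1 = 7 — confirmed correct.
Step 6: r3 = 4 * 7 = 28 — verified.
Step 7: r3 = -4 — no discrepancy.
Step 8: r3 = -(-4) = 4 — agrees with the transcript.
Step 9: r2 = -4 - 7 = -11 — checks out.
Step 10: r3 = 4 - 7 = -3 — checks out.
Step 11: r3 = -(-3) = 3 — consistent with the transcript.
Step 12: r3 = -5 — matches.
No step deviates from the rules.

no error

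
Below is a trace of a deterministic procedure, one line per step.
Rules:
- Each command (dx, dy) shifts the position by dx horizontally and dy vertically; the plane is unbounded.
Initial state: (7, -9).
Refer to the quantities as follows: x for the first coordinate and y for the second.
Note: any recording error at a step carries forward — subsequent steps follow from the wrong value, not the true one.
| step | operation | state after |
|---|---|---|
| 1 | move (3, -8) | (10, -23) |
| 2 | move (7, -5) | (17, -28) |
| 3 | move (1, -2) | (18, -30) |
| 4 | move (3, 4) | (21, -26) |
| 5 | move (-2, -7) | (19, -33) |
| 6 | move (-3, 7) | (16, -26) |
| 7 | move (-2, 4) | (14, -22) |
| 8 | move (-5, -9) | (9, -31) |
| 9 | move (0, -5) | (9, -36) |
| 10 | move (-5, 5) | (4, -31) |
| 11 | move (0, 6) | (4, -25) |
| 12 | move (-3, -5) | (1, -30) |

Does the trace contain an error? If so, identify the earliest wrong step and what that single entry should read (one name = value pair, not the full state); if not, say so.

step 1, y = -17

Recomputing the run from the initial state:
step 1: x = 10, y = -17
step 2: x = 17, y = -22
step 3: x = 18, y = -24
step 4: x = 21, y = -20
step 5: x = 19, y = -27
step 6: x = 16, y = -20
step 7: x = 14, y = -16
step 8: x = 9, y = -25
step 9: x = 9, y = -30
step 10: x = 4, y = -25
step 11: x = 4, y = -19
step 12: x = 1, y = -24
The first disagreement with the trace is at step 1, where the value should be y = -17.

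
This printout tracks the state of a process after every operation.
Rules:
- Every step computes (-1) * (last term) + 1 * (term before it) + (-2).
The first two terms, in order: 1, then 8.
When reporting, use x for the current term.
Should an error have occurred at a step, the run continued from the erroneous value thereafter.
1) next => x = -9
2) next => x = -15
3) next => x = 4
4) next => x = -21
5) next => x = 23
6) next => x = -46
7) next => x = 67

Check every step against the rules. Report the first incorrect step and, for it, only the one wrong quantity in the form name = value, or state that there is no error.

step 2, x = 15

1. x = -1*(8) + (1)*(1) + (-2) = -9 (agrees with the printout)
2. x = -1*(-9) + (1)*(8) + (-2) = 15 (a discrepancy with the printout)
The earliest wrong entry is at step 2: it should read x = 15.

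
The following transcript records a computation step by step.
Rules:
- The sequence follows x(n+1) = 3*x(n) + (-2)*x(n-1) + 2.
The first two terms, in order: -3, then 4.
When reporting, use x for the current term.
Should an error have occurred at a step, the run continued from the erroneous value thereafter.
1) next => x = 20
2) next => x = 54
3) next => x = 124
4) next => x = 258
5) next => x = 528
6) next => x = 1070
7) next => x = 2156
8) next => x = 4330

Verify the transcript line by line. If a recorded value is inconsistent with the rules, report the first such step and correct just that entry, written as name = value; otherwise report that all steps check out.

Step 1: x = 3*(4) + (-2)*(-3) + (2) = 20 — exactly as logged.
Step 2: x = 3*(20) + (-2)*(4) + (2) = 54 — in agreement.
Step 3: x = 3*(54) + (-2)*(20) + (2) = 124 — same as recorded.
Step 4: x = 3*(124) + (-2)*(54) + (2) = 266 — not what was recorded.
Conclusion: step 4 carries the first error; the entry should be x = 266.

step 4, x = 266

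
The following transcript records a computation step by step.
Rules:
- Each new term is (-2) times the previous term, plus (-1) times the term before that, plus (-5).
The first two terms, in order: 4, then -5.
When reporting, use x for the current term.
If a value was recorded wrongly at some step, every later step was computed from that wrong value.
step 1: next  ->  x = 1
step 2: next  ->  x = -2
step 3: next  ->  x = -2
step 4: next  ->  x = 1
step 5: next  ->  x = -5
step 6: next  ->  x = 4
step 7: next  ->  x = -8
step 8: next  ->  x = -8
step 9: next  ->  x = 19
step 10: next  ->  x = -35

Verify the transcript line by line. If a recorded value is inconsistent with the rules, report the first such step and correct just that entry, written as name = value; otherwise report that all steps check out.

step 8, x = 7

1. x = -2*(-5) + (-1)*(4) + (-5) = 1 (exactly as logged)
2. x = -2*(1) + (-1)*(-5) + (-5) = -2 (in agreement)
3. x = -2*(-2) + (-1)*(1) + (-5) = -2 (same as recorded)
4. x = -2*(-2) + (-1)*(-2) + (-5) = 1 (consistent with the transcript)
5. x = -2*(1) + (-1)*(-2) + (-5) = -5 (exactly as logged)
6. x = -2*(-5) + (-1)*(1) + (-5) = 4 (matches)
7. x = -2*(4) + (-1)*(-5) + (-5) = -8 (agrees with the transcript)
8. x = -2*(-8) + (-1)*(4) + (-5) = 7 (a discrepancy with the transcript)
So the first discrepancy is step 8, where the right value is x = 7.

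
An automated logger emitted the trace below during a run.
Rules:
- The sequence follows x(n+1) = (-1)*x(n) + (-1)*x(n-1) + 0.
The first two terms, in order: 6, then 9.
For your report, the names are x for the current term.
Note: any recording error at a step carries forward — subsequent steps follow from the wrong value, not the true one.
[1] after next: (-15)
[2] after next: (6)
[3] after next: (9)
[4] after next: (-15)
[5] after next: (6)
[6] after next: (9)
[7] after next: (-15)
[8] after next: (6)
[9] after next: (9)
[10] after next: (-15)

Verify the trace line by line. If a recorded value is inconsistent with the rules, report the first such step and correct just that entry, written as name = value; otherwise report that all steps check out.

no error

Step 1: x = -1*(9) + (-1)*(6) + (0) = -15 — in agreement.
Step 2: x = -1*(-15) + (-1)*(9) + (0) = 6 — same as recorded.
Step 3: x = -1*(6) + (-1)*(-15) + (0) = 9 — matches.
Step 4: x = -1*(9) + (-1)*(6) + (0) = -15 — matches.
Step 5: x = -1*(-15) + (-1)*(9) + (0) = 6 — agrees with the trace.
Step 6: x = -1*(6) + (-1)*(-15) + (0) = 9 — same as recorded.
Step 7: x = -1*(9) + (-1)*(6) + (0) = -15 — no discrepancy.
Step 8: x = -1*(-15) + (-1)*(9) + (0) = 6 — no discrepancy.
Step 9: x = -1*(6) + (-1)*(-15) + (0) = 9 — consistent with the trace.
Step 10: x = -1*(9) + (-1)*(6) + (0) = -15 — confirmed correct.
The recomputation confirms every line.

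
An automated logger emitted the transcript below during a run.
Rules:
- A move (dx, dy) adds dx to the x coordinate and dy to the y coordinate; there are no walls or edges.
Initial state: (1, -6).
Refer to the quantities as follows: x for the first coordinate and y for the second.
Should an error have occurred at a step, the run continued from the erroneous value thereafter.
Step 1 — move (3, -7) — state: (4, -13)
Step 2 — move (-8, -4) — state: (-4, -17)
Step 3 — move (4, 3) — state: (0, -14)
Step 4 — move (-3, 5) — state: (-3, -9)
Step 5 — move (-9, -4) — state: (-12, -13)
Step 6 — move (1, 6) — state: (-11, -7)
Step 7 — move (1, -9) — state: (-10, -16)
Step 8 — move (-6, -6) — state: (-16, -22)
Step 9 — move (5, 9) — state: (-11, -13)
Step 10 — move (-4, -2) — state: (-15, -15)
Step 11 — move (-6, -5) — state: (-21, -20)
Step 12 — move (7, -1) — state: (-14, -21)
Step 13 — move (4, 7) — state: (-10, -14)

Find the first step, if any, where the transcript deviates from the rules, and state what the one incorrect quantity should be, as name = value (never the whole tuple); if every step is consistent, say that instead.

no error

Recomputing the run from the initial state:
step 1: x = 4, y = -13
step 2: x = -4, y = -17
step 3: x = 0, y = -14
step 4: x = -3, y = -9
step 5: x = -12, y = -13
step 6: x = -11, y = -7
step 7: x = -10, y = -16
step 8: x = -16, y = -22
step 9: x = -11, y = -13
step 10: x = -15, y = -15
step 11: x = -21, y = -20
step 12: x = -14, y = -21
step 13: x = -10, y = -14
This matches the transcript at every step.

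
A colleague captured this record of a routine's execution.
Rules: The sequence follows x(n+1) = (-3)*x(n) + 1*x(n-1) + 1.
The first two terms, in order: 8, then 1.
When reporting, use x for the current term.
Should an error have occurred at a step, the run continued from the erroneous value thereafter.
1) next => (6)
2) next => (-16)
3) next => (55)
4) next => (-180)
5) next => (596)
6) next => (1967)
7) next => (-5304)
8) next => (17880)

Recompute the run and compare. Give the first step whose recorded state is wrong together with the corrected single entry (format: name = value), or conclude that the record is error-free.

step 6, x = -1967

step 1: x = -3*(1) + (1)*(8) + (1) = 6 -> exactly as logged
step 2: x = -3*(6) + (1)*(1) + (1) = -16 -> confirmed correct
step 3: x = -3*(-16) + (1)*(6) + (1) = 55 -> verified
step 4: x = -3*(55) + (1)*(-16) + (1) = -180 -> confirmed correct
step 5: x = -3*(-180) + (1)*(55) + (1) = 596 -> checks out
step 6: x = -3*(596) + (1)*(-180) + (1) = -1967 -> the entry is off here
The earliest wrong entry is at step 6: it should read x = -1967.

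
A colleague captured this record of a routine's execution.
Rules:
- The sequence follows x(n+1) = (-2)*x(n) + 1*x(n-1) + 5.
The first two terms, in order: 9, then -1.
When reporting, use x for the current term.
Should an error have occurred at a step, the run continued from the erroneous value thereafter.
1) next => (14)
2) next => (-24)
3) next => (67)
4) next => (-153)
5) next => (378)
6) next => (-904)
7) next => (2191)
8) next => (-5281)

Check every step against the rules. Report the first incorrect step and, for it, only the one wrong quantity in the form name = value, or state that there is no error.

step 1, x = 16

Recomputing the run from the initial state:
step 1: x = 16
step 2: x = -28
step 3: x = 77
step 4: x = -177
step 5: x = 436
step 6: x = -1044
step 7: x = 2529
step 8: x = -6097
The first disagreement with the record is at step 1, where the value should be x = 16.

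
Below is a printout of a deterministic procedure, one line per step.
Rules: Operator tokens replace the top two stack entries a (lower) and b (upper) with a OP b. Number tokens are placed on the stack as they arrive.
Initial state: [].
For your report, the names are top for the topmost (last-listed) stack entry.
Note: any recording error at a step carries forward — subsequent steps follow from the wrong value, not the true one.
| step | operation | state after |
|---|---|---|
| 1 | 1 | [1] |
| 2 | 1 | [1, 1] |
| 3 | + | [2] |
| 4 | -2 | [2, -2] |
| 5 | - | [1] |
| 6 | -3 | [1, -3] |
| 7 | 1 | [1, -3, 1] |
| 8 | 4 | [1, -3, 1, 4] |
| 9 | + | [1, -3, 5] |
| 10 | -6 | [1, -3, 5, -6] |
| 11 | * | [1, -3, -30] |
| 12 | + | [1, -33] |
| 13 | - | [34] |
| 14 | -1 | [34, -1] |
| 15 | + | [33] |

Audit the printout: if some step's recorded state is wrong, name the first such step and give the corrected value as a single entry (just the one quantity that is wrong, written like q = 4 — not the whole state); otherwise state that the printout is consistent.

step 5, top = 4

1. push 1: top = 1 (checks out)
2. push 1: top = 1 (in agreement)
3. 1 + 1 = 2 (consistent with the printout)
4. push -2: top = -2 (verified)
5. 2 - -2 = 4 (the recorded entry deviates here)
The audit stops at step 5: the recorded entry is wrong and should be top = 4.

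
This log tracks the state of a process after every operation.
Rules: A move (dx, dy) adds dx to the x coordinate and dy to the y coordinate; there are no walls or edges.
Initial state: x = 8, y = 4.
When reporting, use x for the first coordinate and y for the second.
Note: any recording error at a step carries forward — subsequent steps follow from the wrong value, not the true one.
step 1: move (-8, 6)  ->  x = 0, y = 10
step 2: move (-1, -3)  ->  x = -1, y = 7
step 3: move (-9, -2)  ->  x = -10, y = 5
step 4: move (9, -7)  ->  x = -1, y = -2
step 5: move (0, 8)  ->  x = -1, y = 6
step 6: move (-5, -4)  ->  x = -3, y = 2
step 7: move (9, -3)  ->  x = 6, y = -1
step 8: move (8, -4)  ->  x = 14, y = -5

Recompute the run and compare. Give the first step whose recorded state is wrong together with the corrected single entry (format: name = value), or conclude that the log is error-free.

Recomputing the run from the initial state:
step 1: x = 0, y = 10
step 2: x = -1, y = 7
step 3: x = -10, y = 5
step 4: x = -1, y = -2
step 5: x = -1, y = 6
step 6: x = -6, y = 2
step 7: x = 3, y = -1
step 8: x = 11, y = -5
The first disagreement with the log is at step 6, where the value should be x = -6.

step 6, x = -6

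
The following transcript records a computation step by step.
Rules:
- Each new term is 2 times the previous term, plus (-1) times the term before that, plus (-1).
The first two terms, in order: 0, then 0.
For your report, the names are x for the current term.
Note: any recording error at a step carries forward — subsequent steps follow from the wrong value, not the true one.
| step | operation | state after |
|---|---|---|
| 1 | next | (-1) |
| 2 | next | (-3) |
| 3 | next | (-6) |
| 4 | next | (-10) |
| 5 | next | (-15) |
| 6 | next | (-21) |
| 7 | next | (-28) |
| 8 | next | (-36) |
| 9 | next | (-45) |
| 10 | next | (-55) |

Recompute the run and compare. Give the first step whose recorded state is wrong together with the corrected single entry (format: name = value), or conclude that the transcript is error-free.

Step 1: x = 2*(0) + (-1)*(0) + (-1) = -1 — verified.
Step 2: x = 2*(-1) + (-1)*(0) + (-1) = -3 — agrees with the transcript.
Step 3: x = 2*(-3) + (-1)*(-1) + (-1) = -6 — no discrepancy.
Step 4: x = 2*(-6) + (-1)*(-3) + (-1) = -10 — same as recorded.
Step 5: x = 2*(-10) + (-1)*(-6) + (-1) = -15 — consistent with the transcript.
Step 6: x = 2*(-15) + (-1)*(-10) + (-1) = -21 — checks out.
Step 7: x = 2*(-21) + (-1)*(-15) + (-1) = -28 — consistent with the transcript.
Step 8: x = 2*(-28) + (-1)*(-21) + (-1) = -36 — checks out.
Step 9: x = 2*(-36) + (-1)*(-28) + (-1) = -45 — matches.
Step 10: x = 2*(-45) + (-1)*(-36) + (-1) = -55 — in agreement.
The whole run recomputes cleanly — no discrepancies.

no error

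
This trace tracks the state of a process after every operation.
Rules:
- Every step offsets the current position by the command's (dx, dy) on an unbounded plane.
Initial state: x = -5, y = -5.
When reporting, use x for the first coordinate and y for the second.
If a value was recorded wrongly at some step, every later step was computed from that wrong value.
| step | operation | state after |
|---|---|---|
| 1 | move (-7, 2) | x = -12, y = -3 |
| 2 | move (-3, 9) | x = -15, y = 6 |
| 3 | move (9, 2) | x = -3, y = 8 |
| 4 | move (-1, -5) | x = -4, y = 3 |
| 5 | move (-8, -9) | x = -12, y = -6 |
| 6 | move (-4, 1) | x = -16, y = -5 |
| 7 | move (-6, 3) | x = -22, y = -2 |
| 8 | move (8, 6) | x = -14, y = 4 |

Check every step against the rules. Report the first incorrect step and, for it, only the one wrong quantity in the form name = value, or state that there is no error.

Step 1: x = -5 + (-7) = -12, y = -5 + (2) = -3 — same as recorded.
Step 2: x = -12 + (-3) = -15, y = -3 + (9) = 6 — exactly as logged.
Step 3: x = -15 + (9) = -6, y = 6 + (2) = 8 — the recorded entry deviates here.
First incorrect step: 3; the correct value is x = -6.

step 3, x = -6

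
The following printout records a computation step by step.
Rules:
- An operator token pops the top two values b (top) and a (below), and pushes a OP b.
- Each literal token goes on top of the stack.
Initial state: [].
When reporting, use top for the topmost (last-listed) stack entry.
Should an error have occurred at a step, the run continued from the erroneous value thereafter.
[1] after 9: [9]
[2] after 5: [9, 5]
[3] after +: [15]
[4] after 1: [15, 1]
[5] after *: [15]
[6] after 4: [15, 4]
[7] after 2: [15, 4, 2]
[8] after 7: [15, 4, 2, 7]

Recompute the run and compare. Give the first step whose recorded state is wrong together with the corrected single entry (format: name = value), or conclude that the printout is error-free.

Recomputing the run from the initial state:
step 1: [9]
step 2: [9, 5]
step 3: [14]
step 4: [14, 1]
step 5: [14]
step 6: [14, 4]
step 7: [14, 4, 2]
step 8: [14, 4, 2, 7]
The first disagreement with the printout is at step 3, where the value should be top = 14.

step 3, top = 14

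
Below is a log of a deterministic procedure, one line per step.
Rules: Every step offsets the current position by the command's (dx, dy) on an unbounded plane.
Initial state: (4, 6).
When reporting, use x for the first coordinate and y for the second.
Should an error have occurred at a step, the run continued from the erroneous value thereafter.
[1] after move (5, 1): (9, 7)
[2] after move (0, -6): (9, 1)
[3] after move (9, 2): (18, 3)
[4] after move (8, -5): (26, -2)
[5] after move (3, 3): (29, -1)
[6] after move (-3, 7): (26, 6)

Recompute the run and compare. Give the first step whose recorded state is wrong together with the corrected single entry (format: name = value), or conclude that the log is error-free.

Recomputing the run from the initial state:
step 1: x = 9, y = 7
step 2: x = 9, y = 1
step 3: x = 18, y = 3
step 4: x = 26, y = -2
step 5: x = 29, y = 1
step 6: x = 26, y = 8
The first disagreement with the log is at step 5, where the value should be y = 1.

step 5, y = 1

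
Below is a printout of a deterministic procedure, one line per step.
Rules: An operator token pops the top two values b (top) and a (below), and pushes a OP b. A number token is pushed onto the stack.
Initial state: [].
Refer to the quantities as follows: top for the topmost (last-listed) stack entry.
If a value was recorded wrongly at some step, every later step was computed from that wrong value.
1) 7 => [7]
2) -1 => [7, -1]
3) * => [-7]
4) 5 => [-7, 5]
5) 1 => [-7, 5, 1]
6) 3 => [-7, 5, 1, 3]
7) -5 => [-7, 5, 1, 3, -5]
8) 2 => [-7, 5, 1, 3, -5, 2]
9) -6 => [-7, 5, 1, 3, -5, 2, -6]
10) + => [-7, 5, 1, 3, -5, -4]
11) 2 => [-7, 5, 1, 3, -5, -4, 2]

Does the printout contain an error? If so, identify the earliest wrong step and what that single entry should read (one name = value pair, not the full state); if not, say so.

Recomputing the run from the initial state:
step 1: [7]
step 2: [7, -1]
step 3: [-7]
step 4: [-7, 5]
step 5: [-7, 5, 1]
step 6: [-7, 5, 1, 3]
step 7: [-7, 5, 1, 3, -5]
step 8: [-7, 5, 1, 3, -5, 2]
step 9: [-7, 5, 1, 3, -5, 2, -6]
step 10: [-7, 5, 1, 3, -5, -4]
step 11: [-7, 5, 1, 3, -5, -4, 2]
This matches the printout at every step.

no error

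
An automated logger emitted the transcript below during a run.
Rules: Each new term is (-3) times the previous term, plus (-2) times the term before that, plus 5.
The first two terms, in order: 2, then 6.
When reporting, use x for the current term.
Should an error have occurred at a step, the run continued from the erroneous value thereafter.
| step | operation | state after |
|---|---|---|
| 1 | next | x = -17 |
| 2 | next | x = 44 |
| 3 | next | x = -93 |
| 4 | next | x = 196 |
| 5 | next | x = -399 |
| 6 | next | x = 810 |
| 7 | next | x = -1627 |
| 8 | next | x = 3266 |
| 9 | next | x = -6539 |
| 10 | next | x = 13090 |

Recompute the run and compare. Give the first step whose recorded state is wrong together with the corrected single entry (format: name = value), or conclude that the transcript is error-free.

Recomputing the run from the initial state:
step 1: x = -17
step 2: x = 44
step 3: x = -93
step 4: x = 196
step 5: x = -397
step 6: x = 804
step 7: x = -1613
step 8: x = 3236
step 9: x = -6477
step 10: x = 12964
The first disagreement with the transcript is at step 5, where the value should be x = -397.

step 5, x = -397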